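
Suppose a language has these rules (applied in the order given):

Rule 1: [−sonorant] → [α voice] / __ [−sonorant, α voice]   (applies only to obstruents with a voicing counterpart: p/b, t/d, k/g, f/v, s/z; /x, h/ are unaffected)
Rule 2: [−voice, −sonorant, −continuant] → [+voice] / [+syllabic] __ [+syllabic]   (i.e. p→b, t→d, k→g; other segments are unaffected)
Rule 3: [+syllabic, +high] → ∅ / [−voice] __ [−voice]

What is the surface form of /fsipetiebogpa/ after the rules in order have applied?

Rule 1 (regressive voicing assimilation): /g/ precedes the voiceless obstruent /p/, so it devoices to [k] by assimilation. /fsipetiebogpa/ → fsipetiebokpa.
Rule 2 (intervocalic voicing): /p/ is a voiceless stop between vowels /i/ and /e/, so it voices to [b]. /t/ is a voiceless stop between vowels /e/ and /i/, so it voices to [d]. /fsipetiebokpa/ → fsibediebokpa.
Rule 3 (high vowel syncope): no segment meets the environment; /fsibediebokpa/ is unchanged.

fsibediebokpa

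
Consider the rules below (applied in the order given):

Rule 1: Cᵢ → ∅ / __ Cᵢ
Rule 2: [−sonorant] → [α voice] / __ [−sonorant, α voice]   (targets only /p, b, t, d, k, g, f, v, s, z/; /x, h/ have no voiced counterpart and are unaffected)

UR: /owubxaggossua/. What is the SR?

owupxagosua

Rule 1 (degemination): /gg/ is a geminate; the first /g/ deletes. /ss/ is a geminate; the first /s/ deletes. /owubxaggossua/ → owubxagosua.
Rule 2 (regressive voicing assimilation): /b/ precedes the voiceless obstruent /x/, so it devoices to [p] by assimilation. /owubxagosua/ → owupxagosua.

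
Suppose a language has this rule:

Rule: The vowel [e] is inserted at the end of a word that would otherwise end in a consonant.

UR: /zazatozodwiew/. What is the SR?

zazatozodwiewe

the form ends in the consonant /w/, so [e] is inserted word-finally.
Surface form: [zazatozodwiewe].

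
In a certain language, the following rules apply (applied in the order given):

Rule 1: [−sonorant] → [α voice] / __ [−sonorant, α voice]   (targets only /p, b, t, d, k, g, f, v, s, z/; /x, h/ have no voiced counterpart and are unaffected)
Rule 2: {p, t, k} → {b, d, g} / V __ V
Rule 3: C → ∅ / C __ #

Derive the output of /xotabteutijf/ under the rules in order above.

Rule 1 (regressive voicing assimilation): /b/ precedes the voiceless obstruent /t/, so it devoices to [p] by assimilation. /xotabteutijf/ → xotapteutijf.
Rule 2 (intervocalic voicing): /t/ is a voiceless stop between vowels /o/ and /a/, so it voices to [d]. /t/ is a voiceless stop between vowels /u/ and /i/, so it voices to [d]. /xotapteutijf/ → xodapteudijf.
Rule 3 (final cluster simplification): /f/ is the second consonant of a word-final cluster /jf/, so it deletes. /xodapteudijf/ → xodapteudij.

xodapteudij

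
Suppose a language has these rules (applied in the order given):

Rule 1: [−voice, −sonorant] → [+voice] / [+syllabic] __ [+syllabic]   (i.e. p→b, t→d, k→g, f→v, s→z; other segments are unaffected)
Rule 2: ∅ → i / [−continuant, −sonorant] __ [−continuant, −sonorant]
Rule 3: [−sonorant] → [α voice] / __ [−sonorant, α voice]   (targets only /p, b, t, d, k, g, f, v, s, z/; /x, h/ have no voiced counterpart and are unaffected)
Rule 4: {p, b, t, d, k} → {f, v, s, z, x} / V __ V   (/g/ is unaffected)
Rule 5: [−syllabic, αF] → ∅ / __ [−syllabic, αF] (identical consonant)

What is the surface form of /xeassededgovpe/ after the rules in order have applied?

xeasezezigofpe

Rule 1 (intervocalic voicing): no segment meets the environment; /xeassededgovpe/ is unchanged.
Rule 2 (stop-cluster i-epenthesis): /d/ and /g/ form a stop–stop cluster, so [i] is inserted between them. /xeassededgovpe/ → xeassededigovpe.
Rule 3 (regressive voicing assimilation): /v/ precedes the voiceless obstruent /p/, so it devoices to [f] by assimilation. /xeassededigovpe/ → xeassededigofpe.
Rule 4 (intervocalic spirantization): /d/ is a stop between vowels /e/ and /e/, so it spirantizes to the fricative [z]. /d/ is a stop between vowels /e/ and /i/, so it spirantizes to the fricative [z]. /xeassededigofpe/ → xeassezezigofpe.
Rule 5 (degemination): /ss/ is a geminate; the first /s/ deletes. /xeassezezigofpe/ → xeasezezigofpe.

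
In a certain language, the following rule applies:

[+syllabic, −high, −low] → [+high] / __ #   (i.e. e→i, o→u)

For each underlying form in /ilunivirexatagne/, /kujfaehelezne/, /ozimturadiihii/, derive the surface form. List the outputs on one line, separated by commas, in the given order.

ilunivirexatagni, kujfaehelezni, ozimturadiihii

/ilunivirexatagne/: /e/ is a mid vowel in word-final position, so it raises to [i]. → [ilunivirexatagni].
/kujfaehelezne/: /e/ is a mid vowel in word-final position, so it raises to [i]. → [kujfaehelezni].
/ozimturadiihii/: the rule's environment is not met; surfaces unchanged as [ozimturadiihii].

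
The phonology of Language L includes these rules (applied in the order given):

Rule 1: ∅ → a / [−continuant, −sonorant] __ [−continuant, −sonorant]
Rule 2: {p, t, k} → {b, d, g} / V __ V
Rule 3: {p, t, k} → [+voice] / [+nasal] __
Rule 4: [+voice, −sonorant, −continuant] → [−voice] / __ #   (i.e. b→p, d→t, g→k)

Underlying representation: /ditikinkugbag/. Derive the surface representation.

Rule 1 (stop-cluster a-epenthesis): /g/ and /b/ form a stop–stop cluster, so [a] is inserted between them. /ditikinkugbag/ → ditikinkugabag.
Rule 2 (intervocalic voicing): /t/ is a voiceless stop between vowels /i/ and /i/, so it voices to [d]. /k/ is a voiceless stop between vowels /i/ and /i/, so it voices to [g]. /ditikinkugabag/ → didiginkugabag.
Rule 3 (post-nasal voicing): /k/ is a voiceless stop immediately after the nasal /n/, so it voices to [g]. /didiginkugabag/ → didigingugabag.
Rule 4 (final devoicing): /g/ is a voiced stop in word-final position, so it devoices to [k]. /didigingugabag/ → didigingugabak.

didigingugabak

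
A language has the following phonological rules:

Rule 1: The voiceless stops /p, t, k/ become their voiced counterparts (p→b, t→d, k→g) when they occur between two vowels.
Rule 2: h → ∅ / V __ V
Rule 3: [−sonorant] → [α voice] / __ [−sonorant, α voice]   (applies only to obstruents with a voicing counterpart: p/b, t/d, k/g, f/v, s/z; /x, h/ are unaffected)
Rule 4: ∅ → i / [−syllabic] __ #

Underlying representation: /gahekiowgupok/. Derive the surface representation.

gaegiowguboki

Rule 1 (intervocalic voicing): /k/ is a voiceless stop between vowels /e/ and /i/, so it voices to [g]. /p/ is a voiceless stop between vowels /u/ and /o/, so it voices to [b]. /gahekiowgupok/ → gahegiowgubok.
Rule 2 (intervocalic h-deletion): /h/ occurs between vowels /a/ and /e/, so it deletes. /gahegiowgubok/ → gaegiowgubok.
Rule 3 (regressive voicing assimilation): no segment meets the environment; /gaegiowgubok/ is unchanged.
Rule 4 (final i-epenthesis): the form ends in the consonant /k/, so [i] is inserted word-finally. /gaegiowgubok/ → gaegiowguboki.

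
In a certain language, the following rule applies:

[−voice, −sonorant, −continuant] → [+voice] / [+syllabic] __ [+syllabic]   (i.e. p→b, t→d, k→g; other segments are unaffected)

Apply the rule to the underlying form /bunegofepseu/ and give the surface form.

bunegofepseu

No segment of /bunegofepseu/ meets the structural description of the rule, so the form surfaces unchanged.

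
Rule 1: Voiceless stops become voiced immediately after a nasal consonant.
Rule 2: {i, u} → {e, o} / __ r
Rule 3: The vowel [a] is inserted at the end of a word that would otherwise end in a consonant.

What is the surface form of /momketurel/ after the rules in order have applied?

momgetorela

Rule 1 (post-nasal voicing): /k/ is a voiceless stop immediately after the nasal /m/, so it voices to [g]. /momketurel/ → momgeturel.
Rule 2 (pre-rhotic lowering): /u/ is a high vowel immediately before /r/, so it lowers to [o]. /momgeturel/ → momgetorel.
Rule 3 (final a-epenthesis): the form ends in the consonant /l/, so [a] is inserted word-finally. /momgetorel/ → momgetorela.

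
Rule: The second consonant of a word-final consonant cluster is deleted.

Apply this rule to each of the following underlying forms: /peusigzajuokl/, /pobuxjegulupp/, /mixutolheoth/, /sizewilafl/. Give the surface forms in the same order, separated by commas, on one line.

peusigzajuok, pobuxjegulup, mixutolheot, sizewilaf

/peusigzajuokl/: /l/ is the second consonant of a word-final cluster /kl/, so it deletes. → [peusigzajuok].
/pobuxjegulupp/: /p/ is the second consonant of a word-final cluster /pp/, so it deletes. → [pobuxjegulup].
/mixutolheoth/: /h/ is the second consonant of a word-final cluster /th/, so it deletes. → [mixutolheot].
/sizewilafl/: /l/ is the second consonant of a word-final cluster /fl/, so it deletes. → [sizewilaf].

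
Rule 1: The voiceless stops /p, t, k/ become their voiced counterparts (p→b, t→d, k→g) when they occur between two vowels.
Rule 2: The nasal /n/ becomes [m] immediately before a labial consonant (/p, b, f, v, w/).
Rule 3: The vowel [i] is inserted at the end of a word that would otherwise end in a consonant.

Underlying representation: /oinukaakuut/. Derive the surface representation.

oinugaaguuti

Rule 1 (intervocalic voicing): /k/ is a voiceless stop between vowels /u/ and /a/, so it voices to [g]. /k/ is a voiceless stop between vowels /a/ and /u/, so it voices to [g]. /oinukaakuut/ → oinugaaguut.
Rule 2 (nasal place assimilation): no segment meets the environment; /oinugaaguut/ is unchanged.
Rule 3 (final i-epenthesis): the form ends in the consonant /t/, so [i] is inserted word-finally. /oinugaaguut/ → oinugaaguuti.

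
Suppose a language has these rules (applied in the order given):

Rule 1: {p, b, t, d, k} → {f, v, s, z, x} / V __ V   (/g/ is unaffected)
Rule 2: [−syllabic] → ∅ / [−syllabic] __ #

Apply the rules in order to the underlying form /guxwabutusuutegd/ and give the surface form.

Rule 1 (intervocalic spirantization): /b/ is a stop between vowels /a/ and /u/, so it spirantizes to the fricative [v]. /t/ is a stop between vowels /u/ and /u/, so it spirantizes to the fricative [s]. /t/ is a stop between vowels /u/ and /e/, so it spirantizes to the fricative [s]. /guxwabutusuutegd/ → guxwavususuusegd.
Rule 2 (final cluster simplification): /d/ is the second consonant of a word-final cluster /gd/, so it deletes. /guxwavususuusegd/ → guxwavususuuseg.

guxwavususuuseg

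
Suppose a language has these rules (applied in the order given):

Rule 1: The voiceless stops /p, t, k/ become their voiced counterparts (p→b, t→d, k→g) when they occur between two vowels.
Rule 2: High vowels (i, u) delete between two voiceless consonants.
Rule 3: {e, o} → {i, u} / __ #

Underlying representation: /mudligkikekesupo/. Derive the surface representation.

mudligkigegesubu

Rule 1 (intervocalic voicing): /k/ is a voiceless stop between vowels /i/ and /e/, so it voices to [g]. /k/ is a voiceless stop between vowels /e/ and /e/, so it voices to [g]. /p/ is a voiceless stop between vowels /u/ and /o/, so it voices to [b]. /mudligkikekesupo/ → mudligkigegesubo.
Rule 2 (high vowel syncope): no segment meets the environment; /mudligkigegesubo/ is unchanged.
Rule 3 (final vowel raising): /o/ is a mid vowel in word-final position, so it raises to [u]. /mudligkigegesubo/ → mudligkigegesubu.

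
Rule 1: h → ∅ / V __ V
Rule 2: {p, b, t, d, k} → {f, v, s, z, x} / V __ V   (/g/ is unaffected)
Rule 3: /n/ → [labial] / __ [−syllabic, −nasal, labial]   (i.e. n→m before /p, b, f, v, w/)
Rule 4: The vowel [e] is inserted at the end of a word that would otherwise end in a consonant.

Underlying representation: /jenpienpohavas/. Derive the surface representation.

jempiempoavase

Rule 1 (intervocalic h-deletion): /h/ occurs between vowels /o/ and /a/, so it deletes. /jenpienpohavas/ → jenpienpoavas.
Rule 2 (intervocalic spirantization): no segment meets the environment; /jenpienpoavas/ is unchanged.
Rule 3 (nasal place assimilation): /n/ precedes the labial consonant /p/, so it assimilates in place to [m]. /n/ precedes the labial consonant /p/, so it assimilates in place to [m]. /jenpienpoavas/ → jempiempoavas.
Rule 4 (final e-epenthesis): the form ends in the consonant /s/, so [e] is inserted word-finally. /jempiempoavas/ → jempiempoavase.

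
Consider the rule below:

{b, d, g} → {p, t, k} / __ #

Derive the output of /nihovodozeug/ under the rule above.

nihovodozeuk

Scanning /nihovodozeug/: /d/ at position 7 is not in the conditioning environment; /g/ is a voiced stop in word-final position, so it devoices to [k].
Result: [nihovodozeuk].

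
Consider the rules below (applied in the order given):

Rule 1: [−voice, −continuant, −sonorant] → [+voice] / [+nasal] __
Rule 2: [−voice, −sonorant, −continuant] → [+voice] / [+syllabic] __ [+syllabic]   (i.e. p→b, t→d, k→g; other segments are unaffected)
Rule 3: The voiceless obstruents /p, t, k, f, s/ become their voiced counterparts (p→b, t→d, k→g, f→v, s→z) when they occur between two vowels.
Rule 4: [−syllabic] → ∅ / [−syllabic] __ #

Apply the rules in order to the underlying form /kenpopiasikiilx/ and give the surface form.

Rule 1 (post-nasal voicing): /p/ is a voiceless stop immediately after the nasal /n/, so it voices to [b]. /kenpopiasikiilx/ → kenbopiasikiilx.
Rule 2 (intervocalic voicing): /p/ is a voiceless stop between vowels /o/ and /i/, so it voices to [b]. /k/ is a voiceless stop between vowels /i/ and /i/, so it voices to [g]. /kenbopiasikiilx/ → kenbobiasigiilx.
Rule 3 (intervocalic voicing): /s/ is a voiceless obstruent between vowels /a/ and /i/, so it voices to [z]. /kenbobiasigiilx/ → kenbobiazigiilx.
Rule 4 (final cluster simplification): /x/ is the second consonant of a word-final cluster /lx/, so it deletes. /kenbobiazigiilx/ → kenbobiazigiil.

kenbobiazigiil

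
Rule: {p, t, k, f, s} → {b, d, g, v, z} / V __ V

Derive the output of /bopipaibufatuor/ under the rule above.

bobibaibuvaduor

/p/ is a voiceless obstruent between vowels /o/ and /i/, so it voices to [b].
/p/ is a voiceless obstruent between vowels /i/ and /a/, so it voices to [b].
/f/ is a voiceless obstruent between vowels /u/ and /a/, so it voices to [v].
/t/ is a voiceless obstruent between vowels /a/ and /u/, so it voices to [d].
Surface form: [bobibaibuvaduor].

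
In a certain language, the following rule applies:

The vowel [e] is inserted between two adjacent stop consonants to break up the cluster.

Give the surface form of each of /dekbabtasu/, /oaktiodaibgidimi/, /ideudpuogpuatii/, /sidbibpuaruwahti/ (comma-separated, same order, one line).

dekebabetasu, oaketiodaibegidimi, ideudepuogepuatii, sidebibepuaruwahti

/dekbabtasu/: /k/ and /b/ form a stop–stop cluster, so [e] is inserted between them. /b/ and /t/ form a stop–stop cluster, so [e] is inserted between them. → [dekebabetasu].
/oaktiodaibgidimi/: /k/ and /t/ form a stop–stop cluster, so [e] is inserted between them. /b/ and /g/ form a stop–stop cluster, so [e] is inserted between them. → [oaketiodaibegidimi].
/ideudpuogpuatii/: /d/ and /p/ form a stop–stop cluster, so [e] is inserted between them. /g/ and /p/ form a stop–stop cluster, so [e] is inserted between them. → [ideudepuogepuatii].
/sidbibpuaruwahti/: /d/ and /b/ form a stop–stop cluster, so [e] is inserted between them. /b/ and /p/ form a stop–stop cluster, so [e] is inserted between them. → [sidebibepuaruwahti].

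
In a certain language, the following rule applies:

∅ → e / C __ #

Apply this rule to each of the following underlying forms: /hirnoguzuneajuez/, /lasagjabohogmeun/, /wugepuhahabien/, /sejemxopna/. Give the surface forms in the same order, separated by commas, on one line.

hirnoguzuneajueze, lasagjabohogmeune, wugepuhahabiene, sejemxopna

/hirnoguzuneajuez/: the form ends in the consonant /z/, so [e] is inserted word-finally. → [hirnoguzuneajueze].
/lasagjabohogmeun/: the form ends in the consonant /n/, so [e] is inserted word-finally. → [lasagjabohogmeune].
/wugepuhahabien/: the form ends in the consonant /n/, so [e] is inserted word-finally. → [wugepuhahabiene].
/sejemxopna/: the rule's environment is not met; surfaces unchanged as [sejemxopna].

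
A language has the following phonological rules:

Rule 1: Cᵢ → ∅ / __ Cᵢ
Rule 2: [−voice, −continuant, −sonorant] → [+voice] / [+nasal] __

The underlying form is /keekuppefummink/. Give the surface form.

keekupefuming

Rule 1 (degemination): /pp/ is a geminate; the first /p/ deletes. /mm/ is a geminate; the first /m/ deletes. /keekuppefummink/ → keekupefumink.
Rule 2 (post-nasal voicing): /k/ is a voiceless stop immediately after the nasal /n/, so it voices to [g]. /keekupefumink/ → keekupefuming.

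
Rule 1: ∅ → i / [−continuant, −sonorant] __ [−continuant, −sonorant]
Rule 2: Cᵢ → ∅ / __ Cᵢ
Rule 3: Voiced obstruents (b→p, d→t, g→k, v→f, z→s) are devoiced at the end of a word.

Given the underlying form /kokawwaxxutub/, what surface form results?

kokawaxutup

Rule 1 (stop-cluster i-epenthesis): no segment meets the environment; /kokawwaxxutub/ is unchanged.
Rule 2 (degemination): /ww/ is a geminate; the first /w/ deletes. /xx/ is a geminate; the first /x/ deletes. /kokawwaxxutub/ → kokawaxutub.
Rule 3 (final devoicing): /b/ is a voiced obstruent in word-final position, so it devoices to [p]. /kokawaxutub/ → kokawaxutup.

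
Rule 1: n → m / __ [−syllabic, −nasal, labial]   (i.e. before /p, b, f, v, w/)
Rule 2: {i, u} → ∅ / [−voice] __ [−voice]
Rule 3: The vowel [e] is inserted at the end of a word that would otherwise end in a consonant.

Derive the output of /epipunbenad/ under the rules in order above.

eppumbenade

Rule 1 (nasal place assimilation): /n/ precedes the labial consonant /b/, so it assimilates in place to [m]. /epipunbenad/ → epipumbenad.
Rule 2 (high vowel syncope): /i/ is a high vowel flanked by voiceless consonants /p/ and /p/, so it deletes. /epipumbenad/ → eppumbenad.
Rule 3 (final e-epenthesis): the form ends in the consonant /d/, so [e] is inserted word-finally. /eppumbenad/ → eppumbenade.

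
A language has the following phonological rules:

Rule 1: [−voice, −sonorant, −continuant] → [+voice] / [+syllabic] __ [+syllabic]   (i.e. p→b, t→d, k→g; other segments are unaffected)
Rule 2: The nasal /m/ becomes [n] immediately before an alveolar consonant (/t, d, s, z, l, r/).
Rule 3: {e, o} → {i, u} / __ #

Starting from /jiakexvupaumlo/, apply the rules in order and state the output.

Rule 1 (intervocalic voicing): /k/ is a voiceless stop between vowels /a/ and /e/, so it voices to [g]. /p/ is a voiceless stop between vowels /u/ and /a/, so it voices to [b]. /jiakexvupaumlo/ → jiagexvubaumlo.
Rule 2 (nasal place assimilation): /m/ precedes the alveolar consonant /l/, so it assimilates in place to [n]. /jiagexvubaumlo/ → jiagexvubaunlo.
Rule 3 (final vowel raising): /o/ is a mid vowel in word-final position, so it raises to [u]. /jiagexvubaunlo/ → jiagexvubaunlu.

jiagexvubaunlu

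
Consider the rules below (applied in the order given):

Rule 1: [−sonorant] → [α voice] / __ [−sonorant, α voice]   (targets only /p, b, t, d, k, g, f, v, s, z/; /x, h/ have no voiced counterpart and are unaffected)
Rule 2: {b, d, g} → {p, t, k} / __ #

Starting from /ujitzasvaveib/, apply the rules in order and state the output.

ujidzazvaveip

Rule 1 (regressive voicing assimilation): /t/ precedes the voiced obstruent /z/, so it voices to [d] by assimilation. /s/ precedes the voiced obstruent /v/, so it voices to [z] by assimilation. /ujitzasvaveib/ → ujidzazvaveib.
Rule 2 (final devoicing): /b/ is a voiced stop in word-final position, so it devoices to [p]. /ujidzazvaveib/ → ujidzazvaveip.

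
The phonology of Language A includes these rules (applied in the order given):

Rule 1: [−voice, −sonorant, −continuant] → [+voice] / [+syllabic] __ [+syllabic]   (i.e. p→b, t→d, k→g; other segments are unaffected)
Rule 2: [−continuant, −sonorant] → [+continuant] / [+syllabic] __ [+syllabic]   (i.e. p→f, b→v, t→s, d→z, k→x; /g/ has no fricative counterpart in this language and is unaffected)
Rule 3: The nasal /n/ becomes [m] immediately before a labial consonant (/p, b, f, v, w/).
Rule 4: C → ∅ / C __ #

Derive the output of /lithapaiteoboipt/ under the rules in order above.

lithavaizeovoip

Rule 1 (intervocalic voicing): /p/ is a voiceless stop between vowels /a/ and /a/, so it voices to [b]. /t/ is a voiceless stop between vowels /i/ and /e/, so it voices to [d]. /lithapaiteoboipt/ → lithabaideoboipt.
Rule 2 (intervocalic spirantization): /b/ is a stop between vowels /a/ and /a/, so it spirantizes to the fricative [v]. /d/ is a stop between vowels /i/ and /e/, so it spirantizes to the fricative [z]. /b/ is a stop between vowels /o/ and /o/, so it spirantizes to the fricative [v]. /lithabaideoboipt/ → lithavaizeovoipt.
Rule 3 (nasal place assimilation): no segment meets the environment; /lithavaizeovoipt/ is unchanged.
Rule 4 (final cluster simplification): /t/ is the second consonant of a word-final cluster /pt/, so it deletes. /lithavaizeovoipt/ → lithavaizeovoip.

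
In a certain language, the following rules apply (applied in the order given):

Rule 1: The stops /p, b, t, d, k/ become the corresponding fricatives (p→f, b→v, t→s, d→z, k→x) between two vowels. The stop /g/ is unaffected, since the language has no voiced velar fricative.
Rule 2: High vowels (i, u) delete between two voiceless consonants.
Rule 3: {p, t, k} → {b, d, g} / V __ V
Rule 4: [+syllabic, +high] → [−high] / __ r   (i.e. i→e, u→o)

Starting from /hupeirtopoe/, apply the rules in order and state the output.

Rule 1 (intervocalic spirantization): /p/ is a stop between vowels /u/ and /e/, so it spirantizes to the fricative [f]. /p/ is a stop between vowels /o/ and /o/, so it spirantizes to the fricative [f]. /hupeirtopoe/ → hufeirtofoe.
Rule 2 (high vowel syncope): /u/ is a high vowel flanked by voiceless consonants /h/ and /f/, so it deletes. /hufeirtofoe/ → hfeirtofoe.
Rule 3 (intervocalic voicing): no segment meets the environment; /hfeirtofoe/ is unchanged.
Rule 4 (pre-rhotic lowering): /i/ is a high vowel immediately before /r/, so it lowers to [e]. /hfeirtofoe/ → hfeertofoe.

hfeertofoe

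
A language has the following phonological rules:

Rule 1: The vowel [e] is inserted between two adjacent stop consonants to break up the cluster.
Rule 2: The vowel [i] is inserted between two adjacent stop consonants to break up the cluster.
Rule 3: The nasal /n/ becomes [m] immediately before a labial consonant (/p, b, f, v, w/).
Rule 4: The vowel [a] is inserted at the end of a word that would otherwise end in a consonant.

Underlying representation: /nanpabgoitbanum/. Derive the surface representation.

nampabegoitebanuma

Rule 1 (stop-cluster e-epenthesis): /b/ and /g/ form a stop–stop cluster, so [e] is inserted between them. /t/ and /b/ form a stop–stop cluster, so [e] is inserted between them. /nanpabgoitbanum/ → nanpabegoitebanum.
Rule 2 (stop-cluster i-epenthesis): no segment meets the environment; /nanpabegoitebanum/ is unchanged.
Rule 3 (nasal place assimilation): /n/ precedes the labial consonant /p/, so it assimilates in place to [m]. /nanpabegoitebanum/ → nampabegoitebanum.
Rule 4 (final a-epenthesis): the form ends in the consonant /m/, so [a] is inserted word-finally. /nampabegoitebanum/ → nampabegoitebanuma.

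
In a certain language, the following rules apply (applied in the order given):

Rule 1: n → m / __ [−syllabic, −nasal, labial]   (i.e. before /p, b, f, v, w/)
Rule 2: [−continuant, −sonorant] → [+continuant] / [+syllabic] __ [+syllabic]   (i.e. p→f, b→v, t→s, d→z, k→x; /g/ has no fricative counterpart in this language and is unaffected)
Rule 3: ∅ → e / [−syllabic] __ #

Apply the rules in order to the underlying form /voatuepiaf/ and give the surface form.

voasuefiafe

Rule 1 (nasal place assimilation): no segment meets the environment; /voatuepiaf/ is unchanged.
Rule 2 (intervocalic spirantization): /t/ is a stop between vowels /a/ and /u/, so it spirantizes to the fricative [s]. /p/ is a stop between vowels /e/ and /i/, so it spirantizes to the fricative [f]. /voatuepiaf/ → voasuefiaf.
Rule 3 (final e-epenthesis): the form ends in the consonant /f/, so [e] is inserted word-finally. /voasuefiaf/ → voasuefiafe.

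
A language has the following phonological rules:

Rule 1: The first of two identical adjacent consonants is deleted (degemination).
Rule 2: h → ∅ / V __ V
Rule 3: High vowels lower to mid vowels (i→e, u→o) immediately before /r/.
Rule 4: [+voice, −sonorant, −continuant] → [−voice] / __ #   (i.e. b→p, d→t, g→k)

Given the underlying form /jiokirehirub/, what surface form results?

jiokereerup

Rule 1 (degemination): no segment meets the environment; /jiokirehirub/ is unchanged.
Rule 2 (intervocalic h-deletion): /h/ occurs between vowels /e/ and /i/, so it deletes. /jiokirehirub/ → jiokireirub.
Rule 3 (pre-rhotic lowering): /i/ is a high vowel immediately before /r/, so it lowers to [e]. /i/ is a high vowel immediately before /r/, so it lowers to [e]. /jiokireirub/ → jiokereerub.
Rule 4 (final devoicing): /b/ is a voiced stop in word-final position, so it devoices to [p]. /jiokereerub/ → jiokereerup.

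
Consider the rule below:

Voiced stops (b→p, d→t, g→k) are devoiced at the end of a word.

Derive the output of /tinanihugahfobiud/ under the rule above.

tinanihugahfobiut

Scanning /tinanihugahfobiud/: /g/ at position 9 is not in the conditioning environment; /b/ at position 14 is not in the conditioning environment; /d/ is a voiced stop in word-final position, so it devoices to [t].
Result: [tinanihugahfobiut].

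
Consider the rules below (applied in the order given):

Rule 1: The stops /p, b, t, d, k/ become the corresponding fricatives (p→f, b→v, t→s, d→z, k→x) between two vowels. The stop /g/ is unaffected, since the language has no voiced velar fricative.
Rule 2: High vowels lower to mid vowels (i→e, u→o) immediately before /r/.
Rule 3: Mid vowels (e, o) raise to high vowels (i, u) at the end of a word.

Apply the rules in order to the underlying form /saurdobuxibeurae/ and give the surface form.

saordovuxiveorai

Rule 1 (intervocalic spirantization): /b/ is a stop between vowels /o/ and /u/, so it spirantizes to the fricative [v]. /b/ is a stop between vowels /i/ and /e/, so it spirantizes to the fricative [v]. /saurdobuxibeurae/ → saurdovuxiveurae.
Rule 2 (pre-rhotic lowering): /u/ is a high vowel immediately before /r/, so it lowers to [o]. /u/ is a high vowel immediately before /r/, so it lowers to [o]. /saurdovuxiveurae/ → saordovuxiveorae.
Rule 3 (final vowel raising): /e/ is a mid vowel in word-final position, so it raises to [i]. /saordovuxiveorae/ → saordovuxiveorai.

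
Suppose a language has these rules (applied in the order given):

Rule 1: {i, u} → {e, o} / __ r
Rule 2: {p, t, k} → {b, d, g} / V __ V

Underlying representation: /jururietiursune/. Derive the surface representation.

Rule 1 (pre-rhotic lowering): /u/ is a high vowel immediately before /r/, so it lowers to [o]. /u/ is a high vowel immediately before /r/, so it lowers to [o]. /u/ is a high vowel immediately before /r/, so it lowers to [o]. /jururietiursune/ → jororietiorsune.
Rule 2 (intervocalic voicing): /t/ is a voiceless stop between vowels /e/ and /i/, so it voices to [d]. /jororietiorsune/ → jororiediorsune.

jororiediorsune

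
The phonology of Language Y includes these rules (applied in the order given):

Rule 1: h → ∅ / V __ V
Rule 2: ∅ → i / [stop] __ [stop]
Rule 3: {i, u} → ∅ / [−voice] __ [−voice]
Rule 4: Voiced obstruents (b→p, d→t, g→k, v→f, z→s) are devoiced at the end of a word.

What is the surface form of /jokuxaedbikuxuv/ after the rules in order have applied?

Rule 1 (intervocalic h-deletion): no segment meets the environment; /jokuxaedbikuxuv/ is unchanged.
Rule 2 (stop-cluster i-epenthesis): /d/ and /b/ form a stop–stop cluster, so [i] is inserted between them. /jokuxaedbikuxuv/ → jokuxaedibikuxuv.
Rule 3 (high vowel syncope): /u/ is a high vowel flanked by voiceless consonants /k/ and /x/, so it deletes. /u/ is a high vowel flanked by voiceless consonants /k/ and /x/, so it deletes. /jokuxaedibikuxuv/ → jokxaedibikxuv.
Rule 4 (final devoicing): /v/ is a voiced obstruent in word-final position, so it devoices to [f]. /jokxaedibikxuv/ → jokxaedibikxuf.

jokxaedibikxuf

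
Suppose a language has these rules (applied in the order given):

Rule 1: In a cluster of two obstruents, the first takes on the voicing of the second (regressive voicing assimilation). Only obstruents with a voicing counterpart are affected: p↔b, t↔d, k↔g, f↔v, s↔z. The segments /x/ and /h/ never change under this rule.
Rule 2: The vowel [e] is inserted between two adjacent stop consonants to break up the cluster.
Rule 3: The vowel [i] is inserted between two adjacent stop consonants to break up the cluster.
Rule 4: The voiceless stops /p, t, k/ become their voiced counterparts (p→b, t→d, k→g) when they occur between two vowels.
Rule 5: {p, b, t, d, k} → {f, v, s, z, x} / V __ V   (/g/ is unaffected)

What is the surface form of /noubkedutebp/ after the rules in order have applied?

nouvegezuzevep

Rule 1 (regressive voicing assimilation): /b/ precedes the voiceless obstruent /k/, so it devoices to [p] by assimilation. /b/ precedes the voiceless obstruent /p/, so it devoices to [p] by assimilation. /noubkedutebp/ → noupkedutepp.
Rule 2 (stop-cluster e-epenthesis): /p/ and /k/ form a stop–stop cluster, so [e] is inserted between them. /p/ and /p/ form a stop–stop cluster, so [e] is inserted between them. /noupkedutepp/ → noupekedutepep.
Rule 3 (stop-cluster i-epenthesis): no segment meets the environment; /noupekedutepep/ is unchanged.
Rule 4 (intervocalic voicing): /p/ is a voiceless stop between vowels /u/ and /e/, so it voices to [b]. /k/ is a voiceless stop between vowels /e/ and /e/, so it voices to [g]. /t/ is a voiceless stop between vowels /u/ and /e/, so it voices to [d]. /p/ is a voiceless stop between vowels /e/ and /e/, so it voices to [b]. /noupekedutepep/ → noubegedudebep.
Rule 5 (intervocalic spirantization): /b/ is a stop between vowels /u/ and /e/, so it spirantizes to the fricative [v]. /d/ is a stop between vowels /e/ and /u/, so it spirantizes to the fricative [z]. /d/ is a stop between vowels /u/ and /e/, so it spirantizes to the fricative [z]. /b/ is a stop between vowels /e/ and /e/, so it spirantizes to the fricative [v]. /noubegedudebep/ → nouvegezuzevep.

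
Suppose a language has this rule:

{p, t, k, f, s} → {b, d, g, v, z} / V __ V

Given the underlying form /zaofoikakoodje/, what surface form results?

/f/ is a voiceless obstruent between vowels /o/ and /o/, so it voices to [v].
/k/ is a voiceless obstruent between vowels /i/ and /a/, so it voices to [g].
/k/ is a voiceless obstruent between vowels /a/ and /o/, so it voices to [g].
Surface form: [zaovoigagoodje].

zaovoigagoodje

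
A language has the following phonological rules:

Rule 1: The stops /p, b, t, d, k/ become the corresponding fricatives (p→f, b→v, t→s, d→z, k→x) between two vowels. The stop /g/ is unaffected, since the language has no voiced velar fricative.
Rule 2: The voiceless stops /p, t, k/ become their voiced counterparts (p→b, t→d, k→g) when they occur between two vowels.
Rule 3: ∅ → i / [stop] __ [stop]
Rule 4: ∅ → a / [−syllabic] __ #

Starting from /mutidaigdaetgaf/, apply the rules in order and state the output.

musizaigidaetigafa

Rule 1 (intervocalic spirantization): /t/ is a stop between vowels /u/ and /i/, so it spirantizes to the fricative [s]. /d/ is a stop between vowels /i/ and /a/, so it spirantizes to the fricative [z]. /mutidaigdaetgaf/ → musizaigdaetgaf.
Rule 2 (intervocalic voicing): no segment meets the environment; /musizaigdaetgaf/ is unchanged.
Rule 3 (stop-cluster i-epenthesis): /g/ and /d/ form a stop–stop cluster, so [i] is inserted between them. /t/ and /g/ form a stop–stop cluster, so [i] is inserted between them. /musizaigdaetgaf/ → musizaigidaetigaf.
Rule 4 (final a-epenthesis): the form ends in the consonant /f/, so [a] is inserted word-finally. /musizaigidaetigaf/ → musizaigidaetigafa.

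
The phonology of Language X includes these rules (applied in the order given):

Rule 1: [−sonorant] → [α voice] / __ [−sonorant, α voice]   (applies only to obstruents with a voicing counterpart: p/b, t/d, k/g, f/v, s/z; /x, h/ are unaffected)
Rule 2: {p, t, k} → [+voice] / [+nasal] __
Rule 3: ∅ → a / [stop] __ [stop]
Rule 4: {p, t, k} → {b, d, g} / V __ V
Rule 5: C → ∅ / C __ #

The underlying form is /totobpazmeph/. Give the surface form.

Rule 1 (regressive voicing assimilation): /b/ precedes the voiceless obstruent /p/, so it devoices to [p] by assimilation. /totobpazmeph/ → totoppazmeph.
Rule 2 (post-nasal voicing): no segment meets the environment; /totoppazmeph/ is unchanged.
Rule 3 (stop-cluster a-epenthesis): /p/ and /p/ form a stop–stop cluster, so [a] is inserted between them. /totoppazmeph/ → totopapazmeph.
Rule 4 (intervocalic voicing): /t/ is a voiceless stop between vowels /o/ and /o/, so it voices to [d]. /p/ is a voiceless stop between vowels /o/ and /a/, so it voices to [b]. /p/ is a voiceless stop between vowels /a/ and /a/, so it voices to [b]. /totopapazmeph/ → todobabazmeph.
Rule 5 (final cluster simplification): /h/ is the second consonant of a word-final cluster /ph/, so it deletes. /todobabazmeph/ → todobabazmep.

todobabazmep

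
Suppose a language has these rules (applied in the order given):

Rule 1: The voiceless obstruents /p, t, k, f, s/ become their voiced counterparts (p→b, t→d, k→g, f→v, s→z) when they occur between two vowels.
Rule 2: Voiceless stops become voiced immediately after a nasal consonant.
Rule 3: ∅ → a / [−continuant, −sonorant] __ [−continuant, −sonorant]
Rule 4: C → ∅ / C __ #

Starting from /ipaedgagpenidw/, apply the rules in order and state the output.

Rule 1 (intervocalic voicing): /p/ is a voiceless obstruent between vowels /i/ and /a/, so it voices to [b]. /ipaedgagpenidw/ → ibaedgagpenidw.
Rule 2 (post-nasal voicing): no segment meets the environment; /ibaedgagpenidw/ is unchanged.
Rule 3 (stop-cluster a-epenthesis): /d/ and /g/ form a stop–stop cluster, so [a] is inserted between them. /g/ and /p/ form a stop–stop cluster, so [a] is inserted between them. /ibaedgagpenidw/ → ibaedagagapenidw.
Rule 4 (final cluster simplification): /w/ is the second consonant of a word-final cluster /dw/, so it deletes. /ibaedagagapenidw/ → ibaedagagapenid.

ibaedagagapenid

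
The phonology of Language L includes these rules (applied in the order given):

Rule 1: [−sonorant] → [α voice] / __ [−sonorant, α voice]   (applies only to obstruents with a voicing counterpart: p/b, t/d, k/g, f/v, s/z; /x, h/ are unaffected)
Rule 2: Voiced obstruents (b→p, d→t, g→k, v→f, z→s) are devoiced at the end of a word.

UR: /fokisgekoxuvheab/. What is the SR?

Rule 1 (regressive voicing assimilation): /s/ precedes the voiced obstruent /g/, so it voices to [z] by assimilation. /v/ precedes the voiceless obstruent /h/, so it devoices to [f] by assimilation. /fokisgekoxuvheab/ → fokizgekoxufheab.
Rule 2 (final devoicing): /b/ is a voiced obstruent in word-final position, so it devoices to [p]. /fokizgekoxufheab/ → fokizgekoxufheap.

fokizgekoxufheap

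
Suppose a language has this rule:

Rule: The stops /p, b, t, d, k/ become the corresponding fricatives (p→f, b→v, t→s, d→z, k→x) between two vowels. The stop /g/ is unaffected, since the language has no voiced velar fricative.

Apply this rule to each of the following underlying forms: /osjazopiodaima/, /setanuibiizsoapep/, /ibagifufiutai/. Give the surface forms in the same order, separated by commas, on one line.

osjazofiozaima, sesanuiviizsoafep, ivagifufiusai

/osjazopiodaima/: /p/ is a stop between vowels /o/ and /i/, so it spirantizes to the fricative [f]. /d/ is a stop between vowels /o/ and /a/, so it spirantizes to the fricative [z]. → [osjazofiozaima].
/setanuibiizsoapep/: /t/ is a stop between vowels /e/ and /a/, so it spirantizes to the fricative [s]. /b/ is a stop between vowels /i/ and /i/, so it spirantizes to the fricative [v]. /p/ is a stop between vowels /a/ and /e/, so it spirantizes to the fricative [f]. → [sesanuiviizsoafep].
/ibagifufiutai/: /b/ is a stop between vowels /i/ and /a/, so it spirantizes to the fricative [v]. /t/ is a stop between vowels /u/ and /a/, so it spirantizes to the fricative [s]. → [ivagifufiusai].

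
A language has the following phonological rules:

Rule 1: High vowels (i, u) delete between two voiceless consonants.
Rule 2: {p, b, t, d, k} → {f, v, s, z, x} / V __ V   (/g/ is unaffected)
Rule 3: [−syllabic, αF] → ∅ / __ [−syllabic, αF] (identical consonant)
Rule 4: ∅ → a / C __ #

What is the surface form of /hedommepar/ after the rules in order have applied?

hezomefara

Rule 1 (high vowel syncope): no segment meets the environment; /hedommepar/ is unchanged.
Rule 2 (intervocalic spirantization): /d/ is a stop between vowels /e/ and /o/, so it spirantizes to the fricative [z]. /p/ is a stop between vowels /e/ and /a/, so it spirantizes to the fricative [f]. /hedommepar/ → hezommefar.
Rule 3 (degemination): /mm/ is a geminate; the first /m/ deletes. /hezommefar/ → hezomefar.
Rule 4 (final a-epenthesis): the form ends in the consonant /r/, so [a] is inserted word-finally. /hezomefar/ → hezomefara.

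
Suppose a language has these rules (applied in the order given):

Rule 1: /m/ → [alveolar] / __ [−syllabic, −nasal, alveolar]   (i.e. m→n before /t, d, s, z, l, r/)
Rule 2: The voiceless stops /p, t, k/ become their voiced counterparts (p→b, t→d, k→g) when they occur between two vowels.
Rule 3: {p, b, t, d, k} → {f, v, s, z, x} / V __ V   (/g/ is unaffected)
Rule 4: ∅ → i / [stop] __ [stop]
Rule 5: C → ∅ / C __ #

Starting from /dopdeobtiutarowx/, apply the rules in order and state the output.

dopideobitiuzarow

Rule 1 (nasal place assimilation): no segment meets the environment; /dopdeobtiutarowx/ is unchanged.
Rule 2 (intervocalic voicing): /t/ is a voiceless stop between vowels /u/ and /a/, so it voices to [d]. /dopdeobtiutarowx/ → dopdeobtiudarowx.
Rule 3 (intervocalic spirantization): /d/ is a stop between vowels /u/ and /a/, so it spirantizes to the fricative [z]. /dopdeobtiudarowx/ → dopdeobtiuzarowx.
Rule 4 (stop-cluster i-epenthesis): /p/ and /d/ form a stop–stop cluster, so [i] is inserted between them. /b/ and /t/ form a stop–stop cluster, so [i] is inserted between them. /dopdeobtiuzarowx/ → dopideobitiuzarowx.
Rule 5 (final cluster simplification): /x/ is the second consonant of a word-final cluster /wx/, so it deletes. /dopideobitiuzarowx/ → dopideobitiuzarow.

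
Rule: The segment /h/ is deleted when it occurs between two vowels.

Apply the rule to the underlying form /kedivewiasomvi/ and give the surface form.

kedivewiasomvi

No segment of /kedivewiasomvi/ meets the structural description of the rule, so the form surfaces unchanged.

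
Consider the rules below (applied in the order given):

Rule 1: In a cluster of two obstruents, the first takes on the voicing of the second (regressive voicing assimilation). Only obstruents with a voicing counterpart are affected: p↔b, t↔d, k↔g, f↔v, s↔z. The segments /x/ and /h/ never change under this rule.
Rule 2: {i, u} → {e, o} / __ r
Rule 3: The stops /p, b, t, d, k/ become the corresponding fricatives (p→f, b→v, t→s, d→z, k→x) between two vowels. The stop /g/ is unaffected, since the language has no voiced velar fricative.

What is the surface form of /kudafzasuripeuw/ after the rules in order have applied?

Rule 1 (regressive voicing assimilation): /f/ precedes the voiced obstruent /z/, so it voices to [v] by assimilation. /kudafzasuripeuw/ → kudavzasuripeuw.
Rule 2 (pre-rhotic lowering): /u/ is a high vowel immediately before /r/, so it lowers to [o]. /kudavzasuripeuw/ → kudavzasoripeuw.
Rule 3 (intervocalic spirantization): /d/ is a stop between vowels /u/ and /a/, so it spirantizes to the fricative [z]. /p/ is a stop between vowels /i/ and /e/, so it spirantizes to the fricative [f]. /kudavzasoripeuw/ → kuzavzasorifeuw.

kuzavzasorifeuw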